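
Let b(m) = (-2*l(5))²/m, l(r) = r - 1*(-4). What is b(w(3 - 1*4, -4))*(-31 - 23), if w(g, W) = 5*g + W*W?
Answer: -17496/11 ≈ -1590.5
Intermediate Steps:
l(r) = 4 + r (l(r) = r + 4 = 4 + r)
w(g, W) = W² + 5*g (w(g, W) = 5*g + W² = W² + 5*g)
b(m) = 324/m (b(m) = (-2*(4 + 5))²/m = (-2*9)²/m = (-18)²/m = 324/m)
b(w(3 - 1*4, -4))*(-31 - 23) = (324/((-4)² + 5*(3 - 1*4)))*(-31 - 23) = (324/(16 + 5*(3 - 4)))*(-54) = (324/(16 + 5*(-1)))*(-54) = (324/(16 - 5))*(-54) = (324/11)*(-54) = -17496/11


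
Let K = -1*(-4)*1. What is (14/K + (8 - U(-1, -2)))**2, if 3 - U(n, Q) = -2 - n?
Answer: 225/4 ≈ 56.250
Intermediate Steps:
U(n, Q) = 5 + n (U(n, Q) = 3 - (-2 - n) = 3 + (2 + n) = 5 + n)
K = 4 (K = 4*1 = 4)
(14/K + (8 - U(-1, -2)))**2 = (14/4 + (8 - (5 - 1)))**2 = (14*(1/4) + (8 - 1*4))**2 = (7/2 + (8 - 4))**2 = (7/2 + 4)**2 = (15/2)**2 = 225/4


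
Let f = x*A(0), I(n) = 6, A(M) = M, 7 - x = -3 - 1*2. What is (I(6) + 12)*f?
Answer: 0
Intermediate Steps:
x = 12 (x = 7 - (-3 - 1*2) = 7 - (-3 - 2) = 7 - 1*(-5) = 7 + 5 = 12)
f = 0 (f = 12*0 = 0)
(I(6) + 12)*f = (6 + 12)*0 = 18*0 = 0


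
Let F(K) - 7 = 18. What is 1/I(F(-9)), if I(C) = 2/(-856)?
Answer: -428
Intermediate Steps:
F(K) = 25 (F(K) = 7 + 18 = 25)
I(C) = -1/428 (I(C) = 2*(-1/856) = -1/428)
1/I(F(-9)) = 1/(-1/428) = -428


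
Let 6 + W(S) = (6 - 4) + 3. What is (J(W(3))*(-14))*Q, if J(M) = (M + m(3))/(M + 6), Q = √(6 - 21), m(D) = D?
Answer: -28*I*√15/5 ≈ -21.689*I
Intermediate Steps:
Q = I*√15 (Q = √(-15) = I*√15 ≈ 3.873*I)
W(S) = -1 (W(S) = -6 + ((6 - 4) + 3) = -6 + (2 + 3) = -6 + 5 = -1)
J(M) = (3 + M)/(6 + M) (J(M) = (M + 3)/(M + 6) = (3 + M)/(6 + M))
(J(W(3))*(-14))*Q = (((3 - 1)/(6 - 1))*(-14))*(I*√15) = ((2/5)*(-14))*(I*√15) = (((⅕)*2)*(-14))*(I*√15) = ((⅖)*(-14))*(I*√15) = -28*I*√15/5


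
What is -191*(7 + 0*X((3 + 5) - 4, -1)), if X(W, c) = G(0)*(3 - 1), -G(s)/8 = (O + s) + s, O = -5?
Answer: -1337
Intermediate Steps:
G(s) = 40 - 16*s (G(s) = -8*((-5 + s) + s) = -8*(-5 + 2*s) = 40 - 16*s)
X(W, c) = 80 (X(W, c) = (40 - 16*0)*(3 - 1) = (40 + 0)*2 = 40*2 = 80)
-191*(7 + 0*X((3 + 5) - 4, -1)) = -191*(7 + 0*80) = -191*(7 + 0) = -191*7 = -1337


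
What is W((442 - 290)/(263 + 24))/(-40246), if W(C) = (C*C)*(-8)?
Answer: 92416/1657511387 ≈ 5.5756e-5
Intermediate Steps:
W(C) = -8*C² (W(C) = C²*(-8) = -8*C²)
W((442 - 290)/(263 + 24))/(-40246) = -8*(442 - 290)²/(263 + 24)²/(-40246) = -8*(152/287)²*(-1/40246) = -8*23104/82369*(-1/40246) = -184832/82369*(-1/40246) = 92416/1657511387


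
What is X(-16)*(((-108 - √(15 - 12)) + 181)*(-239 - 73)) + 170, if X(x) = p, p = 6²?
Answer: -819766 + 11232*√3 ≈ -8.0031e+5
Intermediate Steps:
p = 36
X(x) = 36
X(-16)*(((-108 - √(15 - 12)) + 181)*(-239 - 73)) + 170 = 36*(((-108 - √(15 - 12)) + 181)*(-239 - 73)) + 170 = 36*(((-108 - √3) + 181)*(-312)) + 170 = 36*((73 - √3)*(-312)) + 170 = 36*(-22776 + 312*√3) + 170 = (-819936 + 11232*√3) + 170 = -819766 + 11232*√3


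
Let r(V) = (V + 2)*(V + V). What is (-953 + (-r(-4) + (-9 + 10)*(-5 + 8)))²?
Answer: 933156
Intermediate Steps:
r(V) = 2*V*(2 + V) (r(V) = (2 + V)*(2*V) = 2*V*(2 + V))
(-953 + (-r(-4) + (-9 + 10)*(-5 + 8)))² = (-953 + (-2*(-4)*(2 - 4) + (-9 + 10)*(-5 + 8)))² = (-953 + (-2*(-4)*(-2) + 1*3))² = (-953 + (-1*16 + 3))² = (-953 + (-16 + 3))² = (-953 - 13)² = (-966)² = 933156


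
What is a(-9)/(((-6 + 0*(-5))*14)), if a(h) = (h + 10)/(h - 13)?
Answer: 1/1848 ≈ 0.00054113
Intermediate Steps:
a(h) = (10 + h)/(-13 + h)
a(-9)/(((-6 + 0*(-5))*14)) = ((10 - 9)/(-13 - 9))/(((-6 + 0*(-5))*14)) = (1/(-22))/(((-6 + 0)*14)) = (-1/22*1)/((-6*14)) = -1/22/(-84) = -1/22*(-1/84) = 1/1848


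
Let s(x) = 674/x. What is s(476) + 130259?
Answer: 31001979/238 ≈ 1.3026e+5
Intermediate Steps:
s(476) + 130259 = 674/476 + 130259 = 674*(1/476) + 130259 = 337/238 + 130259 = 31001979/238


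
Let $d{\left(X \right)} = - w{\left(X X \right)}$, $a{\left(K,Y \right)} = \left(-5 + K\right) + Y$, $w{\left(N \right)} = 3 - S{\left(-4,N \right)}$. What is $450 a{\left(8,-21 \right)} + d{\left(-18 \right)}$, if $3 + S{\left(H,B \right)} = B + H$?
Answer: $-7786$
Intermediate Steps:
$S{\left(H,B \right)} = -3 + B + H$ ($S{\left(H,B \right)} = -3 + \left(B + H\right) = -3 + B + H$)
$w{\left(N \right)} = 10 - N$ ($w{\left(N \right)} = 3 - \left(-3 + N - 4\right) = 3 - \left(-7 + N\right) = 10 - N$)
$a{\left(K,Y \right)} = -5 + K + Y$
$d{\left(X \right)} = -10 + X^{2}$ ($d{\left(X \right)} = - (10 - X X) = - (10 - X^{2}) = -10 + X^{2}$)
$450 a{\left(8,-21 \right)} + d{\left(-18 \right)} = 450 \left(-5 + 8 - 21\right) - \left(10 - \left(-18\right)^{2}\right) = 450 \left(-18\right) + \left(-10 + 324\right) = -8100 + 314 = -7786$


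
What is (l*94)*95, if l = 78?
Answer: 696540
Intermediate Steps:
(l*94)*95 = (78*94)*95 = 7332*95 = 696540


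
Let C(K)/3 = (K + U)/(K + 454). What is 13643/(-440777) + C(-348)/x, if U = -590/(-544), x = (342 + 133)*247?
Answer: -46275149034691/1491022705088800 ≈ -0.031036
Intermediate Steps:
x = 117325 (x = 475*247 = 117325)
U = 295/272 (U = -590*(-1/544) = 295/272 ≈ 1.0846)
C(K) = 3*(295/272 + K)/(454 + K) (C(K) = 3*((K + 295/272)/(K + 454)) = 3*((295/272 + K)/(454 + K)) = 3*(295/272 + K)/(454 + K))
13643/(-440777) + C(-348)/x = 13643/(-440777) + (3*(295 + 272*(-348))/(272*(454 - 348)))/117325 = 13643*(-1/440777) + ((3/272)*(295 - 94656)/106)*(1/117325) = -13643/440777 + ((3/272)*(1/106)*(-94361))*(1/117325) = -13643/440777 - 283083/28832*1/117325 = -13643/440777 - 283083/3382714400 = -46275149034691/1491022705088800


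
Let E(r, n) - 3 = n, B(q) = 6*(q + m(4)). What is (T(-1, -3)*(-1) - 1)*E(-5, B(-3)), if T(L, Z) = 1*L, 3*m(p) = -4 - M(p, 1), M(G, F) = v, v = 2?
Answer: 0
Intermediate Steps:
M(G, F) = 2
m(p) = -2 (m(p) = (-4 - 1*2)/3 = (-4 - 2)/3 = (⅓)*(-6) = -2)
T(L, Z) = L
B(q) = -12 + 6*q (B(q) = 6*(q - 2) = 6*(-2 + q) = -12 + 6*q)
E(r, n) = 3 + n
(T(-1, -3)*(-1) - 1)*E(-5, B(-3)) = (-1*(-1) - 1)*(3 + (-12 + 6*(-3))) = (1 - 1)*(3 + (-12 - 18)) = 0*(3 - 30) = 0*(-27) = 0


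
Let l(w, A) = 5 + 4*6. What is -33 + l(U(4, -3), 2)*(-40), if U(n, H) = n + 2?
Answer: -1193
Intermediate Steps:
U(n, H) = 2 + n
l(w, A) = 29 (l(w, A) = 5 + 24 = 29)
-33 + l(U(4, -3), 2)*(-40) = -33 + 29*(-40) = -33 - 1160 = -1193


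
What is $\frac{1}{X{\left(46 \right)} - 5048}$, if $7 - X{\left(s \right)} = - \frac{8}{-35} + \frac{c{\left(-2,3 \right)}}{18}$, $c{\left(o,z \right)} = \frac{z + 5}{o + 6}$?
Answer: $- \frac{315}{1588022} \approx -0.00019836$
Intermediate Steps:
$c{\left(o,z \right)} = \frac{5 + z}{6 + o}$
$X{\left(s \right)} = \frac{2098}{315}$ ($X{\left(s \right)} = 7 - \left(- \frac{8}{-35} + \frac{\frac{1}{6 - 2} \left(5 + 3\right)}{18}\right) = 7 - \left(\left(-8\right) \left(- \frac{1}{35}\right) + \frac{1}{4} \cdot 8 \cdot \frac{1}{18}\right) = 7 - \left(\frac{8}{35} + \frac{1}{4} \cdot 8 \cdot \frac{1}{18}\right) = 7 - \left(\frac{8}{35} + 2 \cdot \frac{1}{18}\right) = 7 - \left(\frac{8}{35} + \frac{1}{9}\right) = 7 - \frac{107}{315} = \frac{2098}{315}$)
$\frac{1}{X{\left(46 \right)} - 5048} = \frac{1}{\frac{2098}{315} - 5048} = \frac{1}{- \frac{1588022}{315}} = - \frac{315}{1588022}$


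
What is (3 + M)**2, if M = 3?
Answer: 36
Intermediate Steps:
(3 + M)**2 = (3 + 3)**2 = 6**2 = 36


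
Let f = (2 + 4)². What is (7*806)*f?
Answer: 203112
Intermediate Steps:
f = 36 (f = 6² = 36)
(7*806)*f = (7*806)*36 = 5642*36 = 203112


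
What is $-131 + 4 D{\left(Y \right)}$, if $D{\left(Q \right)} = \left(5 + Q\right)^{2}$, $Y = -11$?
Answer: $13$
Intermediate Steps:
$-131 + 4 D{\left(Y \right)} = -131 + 4 \left(5 - 11\right)^{2} = -131 + 4 \left(-6\right)^{2} = -131 + 4 \cdot 36 = -131 + 144 = 13$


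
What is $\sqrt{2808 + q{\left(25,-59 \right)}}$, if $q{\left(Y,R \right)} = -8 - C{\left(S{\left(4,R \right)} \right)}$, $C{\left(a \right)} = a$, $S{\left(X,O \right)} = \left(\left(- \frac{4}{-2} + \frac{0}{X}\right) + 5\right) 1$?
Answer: $7 \sqrt{57} \approx 52.849$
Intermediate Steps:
$S{\left(X,O \right)} = 7$ ($S{\left(X,O \right)} = \left(\left(\left(-4\right) \left(- \frac{1}{2}\right) + 0\right) + 5\right) 1 = \left(\left(2 + 0\right) + 5\right) 1 = \left(2 + 5\right) 1 = 7 \cdot 1 = 7$)
$q{\left(Y,R \right)} = -15$ ($q{\left(Y,R \right)} = -8 - 7 = -15$)
$\sqrt{2808 + q{\left(25,-59 \right)}} = \sqrt{2808 - 15} = \sqrt{2793} = 7 \sqrt{57}$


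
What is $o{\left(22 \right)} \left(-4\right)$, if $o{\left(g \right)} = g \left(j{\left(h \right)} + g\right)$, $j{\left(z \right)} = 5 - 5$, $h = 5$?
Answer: $-1936$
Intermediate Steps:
$j{\left(z \right)} = 0$ ($j{\left(z \right)} = 5 - 5 = 0$)
$o{\left(g \right)} = g^{2}$ ($o{\left(g \right)} = g \left(0 + g\right) = g g = g^{2}$)
$o{\left(22 \right)} \left(-4\right) = 22^{2} \left(-4\right) = 484 \left(-4\right) = -1936$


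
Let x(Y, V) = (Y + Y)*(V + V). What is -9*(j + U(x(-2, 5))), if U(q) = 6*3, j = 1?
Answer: -171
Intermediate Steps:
x(Y, V) = 4*V*Y (x(Y, V) = (2*Y)*(2*V) = 4*V*Y)
U(q) = 18
-9*(j + U(x(-2, 5))) = -9*(1 + 18) = -9*19 = -171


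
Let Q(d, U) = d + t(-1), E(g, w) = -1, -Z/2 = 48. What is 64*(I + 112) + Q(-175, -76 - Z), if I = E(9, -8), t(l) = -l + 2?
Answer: 6932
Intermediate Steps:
Z = -96 (Z = -2*48 = -96)
t(l) = 2 - l
I = -1
Q(d, U) = 3 + d (Q(d, U) = d + (2 - 1*(-1)) = d + (2 + 1) = d + 3 = 3 + d)
64*(I + 112) + Q(-175, -76 - Z) = 64*(-1 + 112) + (3 - 175) = 64*111 - 172 = 7104 - 172 = 6932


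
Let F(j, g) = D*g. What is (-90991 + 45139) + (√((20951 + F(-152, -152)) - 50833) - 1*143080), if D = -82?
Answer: -188932 + I*√17418 ≈ -1.8893e+5 + 131.98*I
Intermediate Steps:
F(j, g) = -82*g
(-90991 + 45139) + (√((20951 + F(-152, -152)) - 50833) - 1*143080) = (-90991 + 45139) + (√((20951 - 82*(-152)) - 50833) - 1*143080) = -45852 + (√((20951 + 12464) - 50833) - 143080) = -45852 + (√(33415 - 50833) - 143080) = -45852 + (√(-17418) - 143080) = -45852 + (I*√17418 - 143080) = -45852 + (-143080 + I*√17418) = -188932 + I*√17418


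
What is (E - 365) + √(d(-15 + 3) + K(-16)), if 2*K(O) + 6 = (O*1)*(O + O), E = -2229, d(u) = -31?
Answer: -2594 + √222 ≈ -2579.1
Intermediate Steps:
K(O) = -3 + O² (K(O) = -3 + ((O*1)*(O + O))/2 = -3 + (O*(2*O))/2 = -3 + (2*O²)/2 = -3 + O²)
(E - 365) + √(d(-15 + 3) + K(-16)) = (-2229 - 365) + √(-31 + (-3 + (-16)²)) = -2594 + √(-31 + (-3 + 256)) = -2594 + √(-31 + 253) = -2594 + √222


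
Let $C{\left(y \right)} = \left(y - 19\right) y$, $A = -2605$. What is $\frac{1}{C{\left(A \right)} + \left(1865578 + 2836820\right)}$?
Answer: $\frac{1}{11537918} \approx 8.6671 \cdot 10^{-8}$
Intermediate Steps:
$C{\left(y \right)} = y \left(-19 + y\right)$ ($C{\left(y \right)} = \left(-19 + y\right) y = y \left(-19 + y\right)$)
$\frac{1}{C{\left(A \right)} + \left(1865578 + 2836820\right)} = \frac{1}{- 2605 \left(-19 - 2605\right) + \left(1865578 + 2836820\right)} = \frac{1}{\left(-2605\right) \left(-2624\right) + 4702398} = \frac{1}{6835520 + 4702398} = \frac{1}{11537918}$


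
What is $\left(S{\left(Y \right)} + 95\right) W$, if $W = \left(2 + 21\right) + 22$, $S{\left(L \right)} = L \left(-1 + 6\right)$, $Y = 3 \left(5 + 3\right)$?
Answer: $9675$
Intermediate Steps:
$Y = 24$ ($Y = 3 \cdot 8 = 24$)
$S{\left(L \right)} = 5 L$ ($S{\left(L \right)} = L 5 = 5 L$)
$W = 45$ ($W = 23 + 22 = 45$)
$\left(S{\left(Y \right)} + 95\right) W = \left(5 \cdot 24 + 95\right) 45 = \left(120 + 95\right) 45 = 215 \cdot 45 = 9675$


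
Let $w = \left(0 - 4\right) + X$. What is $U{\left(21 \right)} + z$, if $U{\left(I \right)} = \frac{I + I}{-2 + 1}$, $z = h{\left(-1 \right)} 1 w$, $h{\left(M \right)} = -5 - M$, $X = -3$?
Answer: $-14$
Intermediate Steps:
$w = -7$ ($w = \left(0 - 4\right) - 3 = -4 - 3 = -7$)
$z = 28$ ($z = \left(-5 - -1\right) 1 \left(-7\right) = \left(-5 + 1\right) 1 \left(-7\right) = \left(-4\right) 1 \left(-7\right) = \left(-4\right) \left(-7\right) = 28$)
$U{\left(I \right)} = - 2 I$ ($U{\left(I \right)} = \frac{2 I}{-1} = 2 I \left(-1\right) = - 2 I$)
$U{\left(21 \right)} + z = \left(-2\right) 21 + 28 = -42 + 28 = -14$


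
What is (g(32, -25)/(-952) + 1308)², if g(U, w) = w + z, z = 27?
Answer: 387639476449/226576 ≈ 1.7109e+6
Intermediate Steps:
g(U, w) = 27 + w (g(U, w) = w + 27 = 27 + w)
(g(32, -25)/(-952) + 1308)² = ((27 - 25)/(-952) + 1308)² = (2*(-1/952) + 1308)² = (-1/476 + 1308)² = (622607/476)² = 387639476449/226576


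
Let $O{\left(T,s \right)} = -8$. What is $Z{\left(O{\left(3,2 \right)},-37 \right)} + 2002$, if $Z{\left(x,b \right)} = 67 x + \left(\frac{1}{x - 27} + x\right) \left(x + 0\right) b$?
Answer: $- \frac{31866}{35} \approx -910.46$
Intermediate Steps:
$Z{\left(x,b \right)} = 67 x + b x \left(x + \frac{1}{-27 + x}\right)$ ($Z{\left(x,b \right)} = 67 x + \left(\frac{1}{-27 + x} + x\right) x b = 67 x + \left(x + \frac{1}{-27 + x}\right) x b = 67 x + x \left(x + \frac{1}{-27 + x}\right) b = 67 x + b x \left(x + \frac{1}{-27 + x}\right)$)
$Z{\left(O{\left(3,2 \right)},-37 \right)} + 2002 = - \frac{8 \left(-1809 - 37 + 67 \left(-8\right) - 37 \left(-8\right)^{2} - \left(-999\right) \left(-8\right)\right)}{-27 - 8} + 2002 = - \frac{8 \left(-1809 - 37 - 536 - 2368 - 7992\right)}{-35} + 2002 = \left(-8\right) \left(- \frac{1}{35}\right) \left(-1809 - 37 - 536 - 2368 - 7992\right) + 2002 = \left(-8\right) \left(- \frac{1}{35}\right) \left(-12742\right) + 2002 = - \frac{101936}{35} + 2002 = - \frac{31866}{35}$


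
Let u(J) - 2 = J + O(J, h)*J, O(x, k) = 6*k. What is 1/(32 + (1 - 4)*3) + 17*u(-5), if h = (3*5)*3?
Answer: -529022/23 ≈ -23001.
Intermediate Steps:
h = 45 (h = 15*3 = 45)
u(J) = 2 + 271*J (u(J) = 2 + (J + (6*45)*J) = 2 + (J + 270*J) = 2 + 271*J)
1/(32 + (1 - 4)*3) + 17*u(-5) = 1/(32 + (1 - 4)*3) + 17*(2 + 271*(-5)) = 1/(32 - 3*3) + 17*(2 - 1355) = 1/(32 - 9) + 17*(-1353) = 1/23 - 23001 = -529022/23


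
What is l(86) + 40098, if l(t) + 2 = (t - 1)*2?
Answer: 40266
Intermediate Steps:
l(t) = -4 + 2*t (l(t) = -2 + (t - 1)*2 = -2 + (-1 + t)*2 = -2 + (-2 + 2*t) = -4 + 2*t)
l(86) + 40098 = (-4 + 2*86) + 40098 = (-4 + 172) + 40098 = 168 + 40098 = 40266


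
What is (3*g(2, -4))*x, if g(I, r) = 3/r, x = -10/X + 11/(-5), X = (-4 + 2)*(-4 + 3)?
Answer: 81/5 ≈ 16.200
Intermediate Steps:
X = 2 (X = -2*(-1) = 2)
x = -36/5 (x = -10/2 + 11/(-5) = -10*½ + 11*(-⅕) = -5 - 11/5 = -36/5 ≈ -7.2000)
(3*g(2, -4))*x = (3*(3/(-4)))*(-36/5) = (3*(3*(-¼)))*(-36/5) = (3*(-¾))*(-36/5) = -9/4*(-36/5) = 81/5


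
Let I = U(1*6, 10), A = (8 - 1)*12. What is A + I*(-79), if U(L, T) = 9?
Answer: -627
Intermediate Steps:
A = 84 (A = 7*12 = 84)
I = 9
A + I*(-79) = 84 + 9*(-79) = 84 - 711 = -627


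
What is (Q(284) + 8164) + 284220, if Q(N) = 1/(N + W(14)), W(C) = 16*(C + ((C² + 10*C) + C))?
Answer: 1785881473/6108 ≈ 2.9238e+5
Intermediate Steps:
W(C) = 16*C² + 192*C (W(C) = 16*(C + (C² + 11*C)) = 16*(C² + 12*C) = 16*C² + 192*C)
Q(N) = 1/(5824 + N) (Q(N) = 1/(N + 16*14*(12 + 14)) = 1/(N + 16*14*26) = 1/(N + 5824) = 1/(5824 + N))
(Q(284) + 8164) + 284220 = (1/(5824 + 284) + 8164) + 284220 = (1/6108 + 8164) + 284220 = 49865713/6108 + 284220 = 1785881473/6108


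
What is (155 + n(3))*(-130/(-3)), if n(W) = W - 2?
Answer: 6760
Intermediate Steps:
n(W) = -2 + W
(155 + n(3))*(-130/(-3)) = (155 + (-2 + 3))*(-130/(-3)) = (155 + 1)*(-130*(-⅓)) = 156*(130/3) = 6760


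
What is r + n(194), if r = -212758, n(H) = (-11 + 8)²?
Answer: -212749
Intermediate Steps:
n(H) = 9 (n(H) = (-3)² = 9)
r + n(194) = -212758 + 9 = -212749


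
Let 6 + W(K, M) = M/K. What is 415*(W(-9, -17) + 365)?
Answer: 1347920/9 ≈ 1.4977e+5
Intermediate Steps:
W(K, M) = -6 + M/K
415*(W(-9, -17) + 365) = 415*((-6 - 17/(-9)) + 365) = 415*((-6 - 17*(-⅑)) + 365) = 415*((-6 + 17/9) + 365) = 415*(-37/9 + 365) = 415*(3248/9) = 1347920/9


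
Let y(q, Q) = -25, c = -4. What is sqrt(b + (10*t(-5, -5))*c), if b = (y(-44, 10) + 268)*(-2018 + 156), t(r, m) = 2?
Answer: I*sqrt(452546) ≈ 672.72*I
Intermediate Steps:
b = -452466 (b = (-25 + 268)*(-2018 + 156) = 243*(-1862) = -452466)
sqrt(b + (10*t(-5, -5))*c) = sqrt(-452466 + (10*2)*(-4)) = sqrt(-452466 + 20*(-4)) = sqrt(-452466 - 80) = sqrt(-452546) = I*sqrt(452546)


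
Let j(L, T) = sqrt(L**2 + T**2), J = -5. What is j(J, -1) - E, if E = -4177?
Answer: 4177 + sqrt(26) ≈ 4182.1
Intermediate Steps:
j(J, -1) - E = sqrt((-5)**2 + (-1)**2) - 1*(-4177) = sqrt(25 + 1) + 4177 = sqrt(26) + 4177 = 4177 + sqrt(26)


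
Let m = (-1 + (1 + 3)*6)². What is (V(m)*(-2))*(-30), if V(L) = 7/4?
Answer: 105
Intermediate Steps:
m = 529 (m = (-1 + 4*6)² = (-1 + 24)² = 23² = 529)
V(L) = 7/4 (V(L) = 7*(¼) = 7/4)
(V(m)*(-2))*(-30) = ((7/4)*(-2))*(-30) = -7/2*(-30) = 105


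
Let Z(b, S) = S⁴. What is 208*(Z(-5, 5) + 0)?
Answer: 130000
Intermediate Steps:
208*(Z(-5, 5) + 0) = 208*(5⁴ + 0) = 208*(625 + 0) = 208*625 = 130000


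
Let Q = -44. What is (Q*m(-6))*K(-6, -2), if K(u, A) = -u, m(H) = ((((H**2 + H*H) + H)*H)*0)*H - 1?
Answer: 264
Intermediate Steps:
m(H) = -1 (m(H) = ((((H**2 + H**2) + H)*H)*0)*H - 1 = (((2*H**2 + H)*H)*0)*H - 1 = (((H + 2*H**2)*H)*0)*H - 1 = ((H*(H + 2*H**2))*0)*H - 1 = 0*H - 1 = 0 - 1 = -1)
(Q*m(-6))*K(-6, -2) = (-44*(-1))*(-1*(-6)) = 44*6 = 264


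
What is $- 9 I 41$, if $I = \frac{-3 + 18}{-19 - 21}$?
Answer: $\frac{1107}{8} \approx 138.38$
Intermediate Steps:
$I = - \frac{3}{8}$ ($I = \frac{15}{-40} = 15 \left(- \frac{1}{40}\right) = - \frac{3}{8} \approx -0.375$)
$- 9 I 41 = \left(-9\right) \left(- \frac{3}{8}\right) 41 = \frac{27}{8} \cdot 41 = \frac{1107}{8}$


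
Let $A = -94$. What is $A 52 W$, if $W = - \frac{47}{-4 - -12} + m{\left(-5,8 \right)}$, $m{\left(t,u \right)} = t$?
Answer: $53157$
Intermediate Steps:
$W = - \frac{87}{8}$ ($W = - \frac{47}{-4 - -12} - 5 = - \frac{47}{-4 + 12} - 5 = - \frac{47}{8} - 5 = - \frac{87}{8} \approx -10.875$)
$A 52 W = \left(-94\right) 52 \left(- \frac{87}{8}\right) = \left(-4888\right) \left(- \frac{87}{8}\right) = 53157$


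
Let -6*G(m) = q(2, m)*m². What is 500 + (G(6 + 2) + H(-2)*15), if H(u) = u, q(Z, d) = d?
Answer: 1154/3 ≈ 384.67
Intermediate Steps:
G(m) = -m³/6 (G(m) = -m*m²/6 = -m³/6)
500 + (G(6 + 2) + H(-2)*15) = 500 + (-(6 + 2)³/6 - 2*15) = 500 + (-⅙*8³ - 30) = 500 + (-⅙*512 - 30) = 500 + (-256/3 - 30) = 500 - 346/3 = 1154/3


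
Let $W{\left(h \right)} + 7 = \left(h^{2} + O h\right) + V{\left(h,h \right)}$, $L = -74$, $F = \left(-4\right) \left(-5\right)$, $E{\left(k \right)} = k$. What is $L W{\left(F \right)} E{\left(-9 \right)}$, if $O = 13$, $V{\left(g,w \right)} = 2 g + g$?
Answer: $474858$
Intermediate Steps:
$F = 20$
$V{\left(g,w \right)} = 3 g$
$W{\left(h \right)} = -7 + h^{2} + 16 h$ ($W{\left(h \right)} = -7 + \left(\left(h^{2} + 13 h\right) + 3 h\right) = -7 + \left(h^{2} + 16 h\right) = -7 + h^{2} + 16 h$)
$L W{\left(F \right)} E{\left(-9 \right)} = - 74 \left(-7 + 20^{2} + 16 \cdot 20\right) \left(-9\right) = - 74 \left(-7 + 400 + 320\right) \left(-9\right) = \left(-74\right) 713 \left(-9\right) = \left(-52762\right) \left(-9\right) = 474858$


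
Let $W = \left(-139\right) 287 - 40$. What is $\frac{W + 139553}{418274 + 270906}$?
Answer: $\frac{293}{2027} \approx 0.14455$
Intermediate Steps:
$W = -39933$ ($W = -39893 - 40 = -39933$)
$\frac{W + 139553}{418274 + 270906} = \frac{-39933 + 139553}{418274 + 270906} = \frac{99620}{689180} = 99620 \cdot \frac{1}{689180} = \frac{293}{2027}$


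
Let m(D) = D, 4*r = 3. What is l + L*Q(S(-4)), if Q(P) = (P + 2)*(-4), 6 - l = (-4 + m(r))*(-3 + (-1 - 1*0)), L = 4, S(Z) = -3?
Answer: 9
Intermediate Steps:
r = ¾ (r = (¼)*3 = ¾ ≈ 0.75000)
l = -7 (l = 6 - (-4 + ¾)*(-3 + (-1 - 1*0)) = 6 - (-13)*(-3 + (-1 + 0))/4 = 6 - (-13)*(-3 - 1)/4 = 6 - (-13)*(-4)/4 = 6 - 1*13 = 6 - 13 = -7)
Q(P) = -8 - 4*P (Q(P) = (2 + P)*(-4) = -8 - 4*P)
l + L*Q(S(-4)) = -7 + 4*(-8 - 4*(-3)) = -7 + 4*(-8 + 12) = -7 + 4*4 = -7 + 16 = 9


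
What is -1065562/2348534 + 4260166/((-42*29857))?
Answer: -2835338262818/736261886199 ≈ -3.8510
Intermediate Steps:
-1065562/2348534 + 4260166/((-42*29857)) = -1065562*1/2348534 + 4260166/(-1253994) = -532781/1174267 + 4260166*(-1/1253994) = -532781/1174267 - 2130083/626997 = -2835338262818/736261886199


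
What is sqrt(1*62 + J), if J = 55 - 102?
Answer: sqrt(15) ≈ 3.8730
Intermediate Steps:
J = -47
sqrt(1*62 + J) = sqrt(1*62 - 47) = sqrt(62 - 47) = sqrt(15)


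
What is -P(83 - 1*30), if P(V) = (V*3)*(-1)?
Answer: 159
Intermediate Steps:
P(V) = -3*V (P(V) = (3*V)*(-1) = -3*V)
-P(83 - 1*30) = -(-3)*(83 - 1*30) = -(-3)*(83 - 30) = -(-3)*53 = -1*(-159) = 159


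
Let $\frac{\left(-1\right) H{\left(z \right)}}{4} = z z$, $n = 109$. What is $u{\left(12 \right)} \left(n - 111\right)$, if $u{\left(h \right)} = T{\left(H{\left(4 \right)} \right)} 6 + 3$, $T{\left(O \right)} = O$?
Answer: $762$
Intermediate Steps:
$H{\left(z \right)} = - 4 z^{2}$ ($H{\left(z \right)} = - 4 z z = - 4 z^{2}$)
$u{\left(h \right)} = -381$ ($u{\left(h \right)} = - 4 \cdot 4^{2} \cdot 6 + 3 = \left(-4\right) 16 \cdot 6 + 3 = \left(-64\right) 6 + 3 = -384 + 3 = -381$)
$u{\left(12 \right)} \left(n - 111\right) = - 381 \left(109 - 111\right) = \left(-381\right) \left(-2\right) = 762$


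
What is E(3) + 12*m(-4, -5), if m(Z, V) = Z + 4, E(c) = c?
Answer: 3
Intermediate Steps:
m(Z, V) = 4 + Z
E(3) + 12*m(-4, -5) = 3 + 12*(4 - 4) = 3 + 12*0 = 3 + 0 = 3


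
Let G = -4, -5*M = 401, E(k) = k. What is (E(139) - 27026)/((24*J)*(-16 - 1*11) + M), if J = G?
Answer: -134435/12559 ≈ -10.704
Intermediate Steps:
M = -401/5 (M = -1/5*401 = -401/5 ≈ -80.200)
J = -4
(E(139) - 27026)/((24*J)*(-16 - 1*11) + M) = (139 - 27026)/((24*(-4))*(-16 - 1*11) - 401/5) = -26887/(-96*(-16 - 11) - 401/5) = -26887/(-96*(-27) - 401/5) = -26887/(2592 - 401/5) = -26887/12559/5 = -26887*5/12559 = -134435/12559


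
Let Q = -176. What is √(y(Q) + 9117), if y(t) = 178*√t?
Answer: √(9117 + 712*I*√11) ≈ 96.267 + 12.265*I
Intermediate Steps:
√(y(Q) + 9117) = √(178*√(-176) + 9117) = √(178*(4*I*√11) + 9117) = √(712*I*√11 + 9117) = √(9117 + 712*I*√11)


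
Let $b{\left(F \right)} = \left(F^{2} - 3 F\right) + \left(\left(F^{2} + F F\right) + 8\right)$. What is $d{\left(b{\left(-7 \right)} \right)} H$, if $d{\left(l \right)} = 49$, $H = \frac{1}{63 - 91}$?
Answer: $- \frac{7}{4} \approx -1.75$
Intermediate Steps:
$b{\left(F \right)} = 8 - 3 F + 3 F^{2}$ ($b{\left(F \right)} = \left(F^{2} - 3 F\right) + \left(\left(F^{2} + F^{2}\right) + 8\right) = \left(F^{2} - 3 F\right) + \left(2 F^{2} + 8\right) = \left(F^{2} - 3 F\right) + \left(8 + 2 F^{2}\right) = 8 - 3 F + 3 F^{2}$)
$H = - \frac{1}{28}$ ($H = \frac{1}{-28} = - \frac{1}{28} \approx -0.035714$)
$d{\left(b{\left(-7 \right)} \right)} H = 49 \left(- \frac{1}{28}\right) = - \frac{7}{4}$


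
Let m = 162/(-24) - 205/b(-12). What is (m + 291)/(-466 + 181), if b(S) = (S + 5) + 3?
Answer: -671/570 ≈ -1.1772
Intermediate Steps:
b(S) = 8 + S (b(S) = (5 + S) + 3 = 8 + S)
m = 89/2 (m = 162/(-24) - 205/(8 - 12) = 162*(-1/24) - 205/(-4) = -27/4 - 205*(-¼) = -27/4 + 205/4 = 89/2 ≈ 44.500)
(m + 291)/(-466 + 181) = (89/2 + 291)/(-466 + 181) = (671/2)/(-285) = (671/2)*(-1/285) = -671/570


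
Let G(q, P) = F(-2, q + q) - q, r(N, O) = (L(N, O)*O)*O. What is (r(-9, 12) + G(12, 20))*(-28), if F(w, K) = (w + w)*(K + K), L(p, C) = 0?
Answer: 5712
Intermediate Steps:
F(w, K) = 4*K*w (F(w, K) = (2*w)*(2*K) = 4*K*w)
r(N, O) = 0 (r(N, O) = (0*O)*O = 0*O = 0)
G(q, P) = -17*q (G(q, P) = 4*(q + q)*(-2) - q = 4*(2*q)*(-2) - q = -16*q - q = -17*q)
(r(-9, 12) + G(12, 20))*(-28) = (0 - 17*12)*(-28) = (0 - 204)*(-28) = -204*(-28) = 5712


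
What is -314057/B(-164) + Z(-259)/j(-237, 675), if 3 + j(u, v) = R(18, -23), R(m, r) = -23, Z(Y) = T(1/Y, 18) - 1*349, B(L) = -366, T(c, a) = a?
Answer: 2071657/2379 ≈ 870.81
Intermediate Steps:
Z(Y) = -331 (Z(Y) = 18 - 1*349 = 18 - 349 = -331)
j(u, v) = -26 (j(u, v) = -3 - 23 = -26)
-314057/B(-164) + Z(-259)/j(-237, 675) = -314057/(-366) - 331/(-26) = -314057*(-1/366) - 331*(-1/26) = 314057/366 + 331/26 = 2071657/2379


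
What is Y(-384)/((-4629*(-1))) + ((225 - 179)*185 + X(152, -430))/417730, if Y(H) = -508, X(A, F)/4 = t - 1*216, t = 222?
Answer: -86351477/966836085 ≈ -0.089314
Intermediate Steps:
X(A, F) = 24 (X(A, F) = 4*(222 - 1*216) = 4*(222 - 216) = 4*6 = 24)
Y(-384)/((-4629*(-1))) + ((225 - 179)*185 + X(152, -430))/417730 = -508/((-4629*(-1))) + ((225 - 179)*185 + 24)/417730 = -508/4629 + (46*185 + 24)*(1/417730) = -508*1/4629 + (8510 + 24)*(1/417730) = -508/4629 + 8534*(1/417730) = -508/4629 + 4267/208865 = -86351477/966836085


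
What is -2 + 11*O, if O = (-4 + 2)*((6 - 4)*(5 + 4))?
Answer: -398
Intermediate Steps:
O = -36 (O = -4*9 = -2*18 = -36)
-2 + 11*O = -2 + 11*(-36) = -2 - 396 = -398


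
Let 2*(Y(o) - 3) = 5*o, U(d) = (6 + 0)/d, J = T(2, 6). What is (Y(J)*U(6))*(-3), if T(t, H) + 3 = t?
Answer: -3/2 ≈ -1.5000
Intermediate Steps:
T(t, H) = -3 + t
J = -1 (J = -3 + 2 = -1)
U(d) = 6/d
Y(o) = 3 + 5*o/2 (Y(o) = 3 + (5*o)/2 = 3 + 5*o/2)
(Y(J)*U(6))*(-3) = ((3 + (5/2)*(-1))*(6/6))*(-3) = ((3 - 5/2)*(6*(⅙)))*(-3) = ((½)*1)*(-3) = (½)*(-3) = -3/2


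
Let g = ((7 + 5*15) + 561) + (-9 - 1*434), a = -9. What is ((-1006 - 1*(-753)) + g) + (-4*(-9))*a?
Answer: -377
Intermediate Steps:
g = 200 (g = ((7 + 75) + 561) + (-9 - 434) = (82 + 561) - 443 = 643 - 443 = 200)
((-1006 - 1*(-753)) + g) + (-4*(-9))*a = ((-1006 - 1*(-753)) + 200) - 4*(-9)*(-9) = ((-1006 + 753) + 200) + 36*(-9) = (-253 + 200) - 324 = -53 - 324 = -377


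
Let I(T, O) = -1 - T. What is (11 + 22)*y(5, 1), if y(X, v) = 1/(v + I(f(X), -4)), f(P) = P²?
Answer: -33/25 ≈ -1.3200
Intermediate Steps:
y(X, v) = 1/(-1 + v - X²) (y(X, v) = 1/(v + (-1 - X²)) = 1/(-1 + v - X²))
(11 + 22)*y(5, 1) = (11 + 22)/(-1 + 1 - 1*5²) = 33/(-1 + 1 - 1*25) = 33/(-1 + 1 - 25) = 33/(-25) = 33*(-1/25) = -33/25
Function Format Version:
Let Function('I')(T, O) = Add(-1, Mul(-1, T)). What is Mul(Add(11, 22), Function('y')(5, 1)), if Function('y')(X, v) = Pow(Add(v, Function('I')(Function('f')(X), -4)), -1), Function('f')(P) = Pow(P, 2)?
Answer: Rational(-33, 25) ≈ -1.3200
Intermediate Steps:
Function('y')(X, v) = Pow(Add(-1, v, Mul(-1, Pow(X, 2))), -1) (Function('y')(X, v) = Pow(Add(v, Add(-1, Mul(-1, Pow(X, 2)))), -1) = Pow(Add(-1, v, Mul(-1, Pow(X, 2))), -1))
Mul(Add(11, 22), Function('y')(5, 1)) = Mul(Add(11, 22), Pow(Add(-1, 1, Mul(-1, Pow(5, 2))), -1)) = Mul(33, Pow(Add(-1, 1, Mul(-1, 25)), -1)) = Mul(33, Pow(Add(-1, 1, -25), -1)) = Mul(33, Pow(-25, -1)) = Mul(33, Rational(-1, 25)) = Rational(-33, 25)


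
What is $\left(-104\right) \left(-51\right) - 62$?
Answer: $5242$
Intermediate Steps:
$\left(-104\right) \left(-51\right) - 62 = 5304 - 62 = 5242$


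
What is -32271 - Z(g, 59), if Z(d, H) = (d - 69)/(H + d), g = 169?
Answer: -1839472/57 ≈ -32271.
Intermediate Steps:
Z(d, H) = (-69 + d)/(H + d)
-32271 - Z(g, 59) = -32271 - (-69 + 169)/(59 + 169) = -32271 - 100/228 = -32271 - 1*25/57 = -32271 - 25/57 = -1839472/57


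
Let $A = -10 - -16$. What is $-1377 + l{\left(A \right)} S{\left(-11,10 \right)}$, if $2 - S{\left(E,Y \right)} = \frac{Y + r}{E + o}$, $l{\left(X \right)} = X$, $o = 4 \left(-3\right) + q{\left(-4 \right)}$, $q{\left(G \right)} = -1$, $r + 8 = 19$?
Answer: $- \frac{5439}{4} \approx -1359.8$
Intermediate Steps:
$r = 11$ ($r = -8 + 19 = 11$)
$A = 6$ ($A = -10 + 16 = 6$)
$o = -13$ ($o = 4 \left(-3\right) - 1 = -12 - 1 = -13$)
$S{\left(E,Y \right)} = 2 - \frac{11 + Y}{-13 + E}$ ($S{\left(E,Y \right)} = 2 - \frac{Y + 11}{E - 13} = 2 - \frac{11 + Y}{-13 + E}$)
$-1377 + l{\left(A \right)} S{\left(-11,10 \right)} = -1377 + 6 \frac{-37 - 10 + 2 \left(-11\right)}{-13 - 11} = -1377 + 6 \frac{-37 - 10 - 22}{-24} = -1377 + 6 \left(\left(- \frac{1}{24}\right) \left(-69\right)\right) = -1377 + 6 \cdot \frac{23}{8} = -1377 + \frac{69}{4} = - \frac{5439}{4}$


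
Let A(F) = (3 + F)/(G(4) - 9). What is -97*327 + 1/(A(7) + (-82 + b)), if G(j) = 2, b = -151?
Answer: -52050886/1641 ≈ -31719.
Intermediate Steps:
A(F) = -3/7 - F/7 (A(F) = (3 + F)/(2 - 9) = (3 + F)/(-7) = (3 + F)*(-⅐) = -3/7 - F/7)
-97*327 + 1/(A(7) + (-82 + b)) = -97*327 + 1/((-3/7 - ⅐*7) + (-82 - 151)) = -31719 + 1/((-3/7 - 1) - 233) = -31719 + 1/(-10/7 - 233) = -31719 + 1/(-1641/7) = -31719 - 7/1641 = -52050886/1641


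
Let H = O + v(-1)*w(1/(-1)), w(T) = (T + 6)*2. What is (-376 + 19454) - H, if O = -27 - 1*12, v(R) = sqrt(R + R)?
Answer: 19117 - 10*I*sqrt(2) ≈ 19117.0 - 14.142*I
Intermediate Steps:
v(R) = sqrt(2)*sqrt(R) (v(R) = sqrt(2*R) = sqrt(2)*sqrt(R))
w(T) = 12 + 2*T (w(T) = (6 + T)*2 = 12 + 2*T)
O = -39 (O = -27 - 12 = -39)
H = -39 + 10*I*sqrt(2) (H = -39 + (sqrt(2)*sqrt(-1))*(12 + 2/(-1)) = -39 + (sqrt(2)*I)*(12 + 2*(-1)) = -39 + (I*sqrt(2))*(12 - 2) = -39 + (I*sqrt(2))*10 = -39 + 10*I*sqrt(2) ≈ -39.0 + 14.142*I)
(-376 + 19454) - H = (-376 + 19454) - (-39 + 10*I*sqrt(2)) = 19078 + (39 - 10*I*sqrt(2)) = 19117 - 10*I*sqrt(2)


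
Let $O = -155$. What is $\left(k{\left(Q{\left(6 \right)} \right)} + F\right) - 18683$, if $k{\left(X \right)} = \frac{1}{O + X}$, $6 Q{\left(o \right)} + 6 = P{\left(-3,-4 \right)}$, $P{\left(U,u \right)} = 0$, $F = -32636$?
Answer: $- \frac{8005765}{156} \approx -51319.0$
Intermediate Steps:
$Q{\left(o \right)} = -1$ ($Q{\left(o \right)} = -1 + \frac{1}{6} \cdot 0 = -1 + 0 = -1$)
$k{\left(X \right)} = \frac{1}{-155 + X}$
$\left(k{\left(Q{\left(6 \right)} \right)} + F\right) - 18683 = \left(\frac{1}{-155 - 1} - 32636\right) - 18683 = \left(\frac{1}{-156} - 32636\right) - 18683 = \left(- \frac{1}{156} - 32636\right) - 18683 = - \frac{5091217}{156} - 18683 = - \frac{8005765}{156}$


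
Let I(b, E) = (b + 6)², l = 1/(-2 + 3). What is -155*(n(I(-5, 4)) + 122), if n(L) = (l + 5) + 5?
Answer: -20615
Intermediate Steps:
l = 1 (l = 1/1 = 1)
I(b, E) = (6 + b)²
n(L) = 11 (n(L) = (1 + 5) + 5 = 6 + 5 = 11)
-155*(n(I(-5, 4)) + 122) = -155*(11 + 122) = -155*133 = -20615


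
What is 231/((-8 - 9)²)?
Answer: 231/289 ≈ 0.79931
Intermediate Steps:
231/((-8 - 9)²) = 231/((-17)²) = 231/289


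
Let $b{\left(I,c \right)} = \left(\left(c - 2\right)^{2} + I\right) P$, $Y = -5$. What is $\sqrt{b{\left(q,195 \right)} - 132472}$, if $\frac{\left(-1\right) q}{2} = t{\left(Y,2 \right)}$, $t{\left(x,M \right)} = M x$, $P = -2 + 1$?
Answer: $i \sqrt{169741} \approx 412.0 i$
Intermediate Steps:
$P = -1$
$q = 20$ ($q = - 2 \cdot 2 \left(-5\right) = \left(-2\right) \left(-10\right) = 20$)
$b{\left(I,c \right)} = - I - \left(-2 + c\right)^{2}$ ($b{\left(I,c \right)} = \left(\left(c - 2\right)^{2} + I\right) \left(-1\right) = \left(\left(-2 + c\right)^{2} + I\right) \left(-1\right) = \left(I + \left(-2 + c\right)^{2}\right) \left(-1\right) = - I - \left(-2 + c\right)^{2}$)
$\sqrt{b{\left(q,195 \right)} - 132472} = \sqrt{\left(\left(-1\right) 20 - \left(-2 + 195\right)^{2}\right) - 132472} = \sqrt{\left(-20 - 193^{2}\right) - 132472} = \sqrt{\left(-20 - 37249\right) - 132472} = \sqrt{-37269 - 132472} = \sqrt{-169741} = i \sqrt{169741}$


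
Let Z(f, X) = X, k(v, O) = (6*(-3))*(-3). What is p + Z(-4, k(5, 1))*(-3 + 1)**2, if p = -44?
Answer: 172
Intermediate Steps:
k(v, O) = 54 (k(v, O) = -18*(-3) = 54)
p + Z(-4, k(5, 1))*(-3 + 1)**2 = -44 + 54*(-3 + 1)**2 = -44 + 54*(-2)**2 = -44 + 54*4 = -44 + 216 = 172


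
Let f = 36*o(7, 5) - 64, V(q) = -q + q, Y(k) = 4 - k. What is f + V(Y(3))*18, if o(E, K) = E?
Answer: 188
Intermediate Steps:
V(q) = 0
f = 188 (f = 36*7 - 64 = 252 - 64 = 188)
f + V(Y(3))*18 = 188 + 0*18 = 188 + 0 = 188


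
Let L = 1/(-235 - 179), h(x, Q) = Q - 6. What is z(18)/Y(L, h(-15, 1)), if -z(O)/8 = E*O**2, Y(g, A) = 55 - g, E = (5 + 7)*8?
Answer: -103016448/22771 ≈ -4524.0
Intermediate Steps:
h(x, Q) = -6 + Q
E = 96 (E = 12*8 = 96)
L = -1/414 (L = 1/(-414) = -1/414 ≈ -0.0024155)
z(O) = -768*O**2
z(18)/Y(L, h(-15, 1)) = (-768*18**2)/(55 - 1*(-1/414)) = (-768*324)/(55 + 1/414) = -248832/22771/414 = -248832*414/22771 = -103016448/22771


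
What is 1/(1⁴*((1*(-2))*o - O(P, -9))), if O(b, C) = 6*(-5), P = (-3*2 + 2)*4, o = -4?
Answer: 1/38 ≈ 0.026316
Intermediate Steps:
P = -16 (P = (-6 + 2)*4 = -4*4 = -16)
O(b, C) = -30
1/(1⁴*((1*(-2))*o - O(P, -9))) = 1/(1⁴*((1*(-2))*(-4) - 1*(-30))) = 1/(1*(-2*(-4) + 30)) = 1/(1*(8 + 30)) = 1/(1*38) = 1/38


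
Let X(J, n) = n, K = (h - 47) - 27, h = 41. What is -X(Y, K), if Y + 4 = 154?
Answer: 33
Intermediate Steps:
K = -33 (K = (41 - 47) - 27 = -6 - 27 = -33)
Y = 150 (Y = -4 + 154 = 150)
-X(Y, K) = -1*(-33) = 33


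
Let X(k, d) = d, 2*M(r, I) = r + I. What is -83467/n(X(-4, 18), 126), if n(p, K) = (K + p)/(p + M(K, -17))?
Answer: -12102715/288 ≈ -42023.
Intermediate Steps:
M(r, I) = I/2 + r/2 (M(r, I) = (r + I)/2 = (I + r)/2 = I/2 + r/2)
n(p, K) = (K + p)/(-17/2 + p + K/2) (n(p, K) = (K + p)/(p + ((½)*(-17) + K/2)) = (K + p)/(p + (-17/2 + K/2)) = (K + p)/(-17/2 + p + K/2))
-83467/n(X(-4, 18), 126) = -83467*(-17 + 126 + 2*18)/(2*(126 + 18)) = -83467/(2*144/(-17 + 126 + 36)) = -83467/(2*144/145) = -83467/(2*(1/145)*144) = -83467/288/145 = -83467*145/288 = -12102715/288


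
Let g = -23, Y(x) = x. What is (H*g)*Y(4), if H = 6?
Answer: -552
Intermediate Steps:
(H*g)*Y(4) = (6*(-23))*4 = -138*4 = -552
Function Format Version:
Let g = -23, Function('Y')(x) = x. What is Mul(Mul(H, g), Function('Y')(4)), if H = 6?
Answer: -552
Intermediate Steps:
Mul(Mul(H, g), Function('Y')(4)) = Mul(Mul(6, -23), 4) = Mul(-138, 4) = -552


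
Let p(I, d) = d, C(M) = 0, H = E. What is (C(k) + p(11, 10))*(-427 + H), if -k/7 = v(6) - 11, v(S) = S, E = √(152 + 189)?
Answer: -4270 + 10*√341 ≈ -4085.3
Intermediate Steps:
E = √341 ≈ 18.466
H = √341 ≈ 18.466
k = 35 (k = -7*(6 - 11) = -7*(-5) = 35)
(C(k) + p(11, 10))*(-427 + H) = (0 + 10)*(-427 + √341) = 10*(-427 + √341) = -4270 + 10*√341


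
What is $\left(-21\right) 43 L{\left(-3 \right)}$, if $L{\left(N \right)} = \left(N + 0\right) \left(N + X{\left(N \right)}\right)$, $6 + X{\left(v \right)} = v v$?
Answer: $0$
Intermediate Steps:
$X{\left(v \right)} = -6 + v^{2}$ ($X{\left(v \right)} = -6 + v v = -6 + v^{2}$)
$L{\left(N \right)} = N \left(-6 + N + N^{2}\right)$ ($L{\left(N \right)} = \left(N + 0\right) \left(N + \left(-6 + N^{2}\right)\right) = N \left(-6 + N + N^{2}\right)$)
$\left(-21\right) 43 L{\left(-3 \right)} = \left(-21\right) 43 \left(- 3 \left(-6 - 3 + \left(-3\right)^{2}\right)\right) = - 903 \left(- 3 \left(-6 - 3 + 9\right)\right) = - 903 \left(\left(-3\right) 0\right) = \left(-903\right) 0 = 0$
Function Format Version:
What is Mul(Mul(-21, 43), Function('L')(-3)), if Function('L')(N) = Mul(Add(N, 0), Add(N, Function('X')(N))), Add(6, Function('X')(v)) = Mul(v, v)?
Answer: 0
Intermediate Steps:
Function('X')(v) = Add(-6, Pow(v, 2)) (Function('X')(v) = Add(-6, Mul(v, v)) = Add(-6, Pow(v, 2)))
Function('L')(N) = Mul(N, Add(-6, N, Pow(N, 2))) (Function('L')(N) = Mul(Add(N, 0), Add(N, Add(-6, Pow(N, 2)))) = Mul(N, Add(-6, N, Pow(N, 2))))
Mul(Mul(-21, 43), Function('L')(-3)) = Mul(Mul(-21, 43), Mul(-3, Add(-6, -3, Pow(-3, 2)))) = Mul(-903, Mul(-3, Add(-6, -3, 9))) = Mul(-903, Mul(-3, 0)) = Mul(-903, 0) = 0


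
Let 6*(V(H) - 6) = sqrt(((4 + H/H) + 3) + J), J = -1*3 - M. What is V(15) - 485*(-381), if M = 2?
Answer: 184791 + sqrt(3)/6 ≈ 1.8479e+5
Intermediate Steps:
J = -5 (J = -1*3 - 1*2 = -3 - 2 = -5)
V(H) = 6 + sqrt(3)/6 (V(H) = 6 + sqrt(((4 + H/H) + 3) - 5)/6 = 6 + sqrt(((4 + 1) + 3) - 5)/6 = 6 + sqrt((5 + 3) - 5)/6 = 6 + sqrt(8 - 5)/6 = 6 + sqrt(3)/6)
V(15) - 485*(-381) = (6 + sqrt(3)/6) - 485*(-381) = (6 + sqrt(3)/6) + 184785 = 184791 + sqrt(3)/6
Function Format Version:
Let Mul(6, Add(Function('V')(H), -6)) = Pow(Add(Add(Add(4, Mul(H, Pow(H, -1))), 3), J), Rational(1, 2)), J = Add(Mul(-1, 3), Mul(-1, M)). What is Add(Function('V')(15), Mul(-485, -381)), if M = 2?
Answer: Add(184791, Mul(Rational(1, 6), Pow(3, Rational(1, 2)))) ≈ 1.8479e+5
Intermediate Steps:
J = -5 (J = Add(Mul(-1, 3), Mul(-1, 2)) = Add(-3, -2) = -5)
Function('V')(H) = Add(6, Mul(Rational(1, 6), Pow(3, Rational(1, 2)))) (Function('V')(H) = Add(6, Mul(Rational(1, 6), Pow(Add(Add(Add(4, Mul(H, Pow(H, -1))), 3), -5), Rational(1, 2)))) = Add(6, Mul(Rational(1, 6), Pow(Add(Add(Add(4, 1), 3), -5), Rational(1, 2)))) = Add(6, Mul(Rational(1, 6), Pow(Add(Add(5, 3), -5), Rational(1, 2)))) = Add(6, Mul(Rational(1, 6), Pow(Add(8, -5), Rational(1, 2)))) = Add(6, Mul(Rational(1, 6), Pow(3, Rational(1, 2)))))
Add(Function('V')(15), Mul(-485, -381)) = Add(Add(6, Mul(Rational(1, 6), Pow(3, Rational(1, 2)))), Mul(-485, -381)) = Add(Add(6, Mul(Rational(1, 6), Pow(3, Rational(1, 2)))), 184785) = Add(184791, Mul(Rational(1, 6), Pow(3, Rational(1, 2))))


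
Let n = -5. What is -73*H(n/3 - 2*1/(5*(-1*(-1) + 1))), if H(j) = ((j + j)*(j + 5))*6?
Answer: 384272/75 ≈ 5123.6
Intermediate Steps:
H(j) = 12*j*(5 + j) (H(j) = ((2*j)*(5 + j))*6 = (2*j*(5 + j))*6 = 12*j*(5 + j))
-73*H(n/3 - 2*1/(5*(-1*(-1) + 1))) = -876*(-5/3 - 2*1/(5*(-1*(-1) + 1)))*(5 + (-5/3 - 2*1/(5*(-1*(-1) + 1)))) = -876*(-5*1/3 - 2*1/(5*(1 + 1)))*(5 + (-5*1/3 - 2*1/(5*(1 + 1)))) = -876*(-5/3 - 2/(5*2))*(5 + (-5/3 - 2/(5*2))) = -876*(-5/3 - 2/10)*(5 + (-5/3 - 2/10)) = -876*(-5/3 - 2*1/10)*(5 + (-5/3 - 2*1/10)) = -876*(-5/3 - 1/5)*(5 + (-5/3 - 1/5)) = -876*(-28)*(5 - 28/15)/15 = -876*(-28)*47/(15*15) = -73*(-5264/75) = 384272/75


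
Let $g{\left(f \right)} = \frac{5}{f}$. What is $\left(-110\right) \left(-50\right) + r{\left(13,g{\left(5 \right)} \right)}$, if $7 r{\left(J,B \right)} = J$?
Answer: $\frac{38513}{7} \approx 5501.9$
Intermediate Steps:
$r{\left(J,B \right)} = \frac{J}{7}$
$\left(-110\right) \left(-50\right) + r{\left(13,g{\left(5 \right)} \right)} = \left(-110\right) \left(-50\right) + \frac{1}{7} \cdot 13 = 5500 + \frac{13}{7} = \frac{38513}{7}$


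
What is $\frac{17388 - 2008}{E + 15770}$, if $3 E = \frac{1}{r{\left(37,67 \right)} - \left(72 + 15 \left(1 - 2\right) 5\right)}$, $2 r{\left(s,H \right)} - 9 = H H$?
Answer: $\frac{103907280}{106542121} \approx 0.97527$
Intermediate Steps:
$r{\left(s,H \right)} = \frac{9}{2} + \frac{H^{2}}{2}$ ($r{\left(s,H \right)} = \frac{9}{2} + \frac{H H}{2} = \frac{9}{2} + \frac{H^{2}}{2}$)
$E = \frac{1}{6756}$ ($E = \frac{1}{3 \left(\left(\frac{9}{2} + \frac{67^{2}}{2}\right) - \left(72 + 15 \left(1 - 2\right) 5\right)\right)} = \frac{1}{3 \left(\left(\frac{9}{2} + \frac{1}{2} \cdot 4489\right) - \left(72 + 15 \left(\left(-1\right) 5\right)\right)\right)} = \frac{1}{3 \left(\left(\frac{9}{2} + \frac{4489}{2}\right) - -3\right)} = \frac{1}{3 \left(2249 + \left(75 - 72\right)\right)} = \frac{1}{3 \left(2249 + 3\right)} = \frac{1}{3 \cdot 2252} = \frac{1}{3} \cdot \frac{1}{2252} = \frac{1}{6756} \approx 0.00014802$)
$\frac{17388 - 2008}{E + 15770} = \frac{17388 - 2008}{\frac{1}{6756} + 15770} = \frac{15380}{\frac{106542121}{6756}} = 15380 \cdot \frac{6756}{106542121} = \frac{103907280}{106542121}$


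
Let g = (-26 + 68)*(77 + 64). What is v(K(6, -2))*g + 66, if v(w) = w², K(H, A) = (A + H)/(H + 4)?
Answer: 25338/25 ≈ 1013.5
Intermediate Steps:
K(H, A) = (A + H)/(4 + H)
g = 5922 (g = 42*141 = 5922)
v(K(6, -2))*g + 66 = ((-2 + 6)/(4 + 6))²*5922 + 66 = (4/10)²*5922 + 66 = ((⅒)*4)²*5922 + 66 = (⅖)²*5922 + 66 = (4/25)*5922 + 66 = 23688/25 + 66 = 25338/25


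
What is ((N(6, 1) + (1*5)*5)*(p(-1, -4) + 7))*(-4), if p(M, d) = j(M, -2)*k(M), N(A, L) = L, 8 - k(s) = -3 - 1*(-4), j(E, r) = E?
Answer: 0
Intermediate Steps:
k(s) = 7 (k(s) = 8 - (-3 - 1*(-4)) = 8 - (-3 + 4) = 8 - 1*1 = 8 - 1 = 7)
p(M, d) = 7*M (p(M, d) = M*7 = 7*M)
((N(6, 1) + (1*5)*5)*(p(-1, -4) + 7))*(-4) = ((1 + (1*5)*5)*(7*(-1) + 7))*(-4) = ((1 + 5*5)*(-7 + 7))*(-4) = ((1 + 25)*0)*(-4) = (26*0)*(-4) = 0*(-4) = 0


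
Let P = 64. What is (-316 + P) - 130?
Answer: -382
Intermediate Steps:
(-316 + P) - 130 = (-316 + 64) - 130 = -252 - 130 = -382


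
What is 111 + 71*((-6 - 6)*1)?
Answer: -741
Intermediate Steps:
111 + 71*((-6 - 6)*1) = 111 + 71*(-12*1) = 111 + 71*(-12) = 111 - 852 = -741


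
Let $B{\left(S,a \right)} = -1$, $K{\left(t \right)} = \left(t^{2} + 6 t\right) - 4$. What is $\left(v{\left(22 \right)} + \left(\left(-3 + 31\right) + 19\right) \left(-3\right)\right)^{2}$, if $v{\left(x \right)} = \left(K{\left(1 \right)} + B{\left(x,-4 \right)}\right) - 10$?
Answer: $22201$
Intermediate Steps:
$K{\left(t \right)} = -4 + t^{2} + 6 t$
$v{\left(x \right)} = -8$ ($v{\left(x \right)} = \left(\left(-4 + 1^{2} + 6 \cdot 1\right) - 1\right) - 10 = \left(\left(-4 + 1 + 6\right) - 1\right) - 10 = \left(3 - 1\right) - 10 = 2 - 10 = -8$)
$\left(v{\left(22 \right)} + \left(\left(-3 + 31\right) + 19\right) \left(-3\right)\right)^{2} = \left(-8 + \left(\left(-3 + 31\right) + 19\right) \left(-3\right)\right)^{2} = \left(-8 + \left(28 + 19\right) \left(-3\right)\right)^{2} = \left(-8 + 47 \left(-3\right)\right)^{2} = \left(-8 - 141\right)^{2} = \left(-149\right)^{2} = 22201$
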